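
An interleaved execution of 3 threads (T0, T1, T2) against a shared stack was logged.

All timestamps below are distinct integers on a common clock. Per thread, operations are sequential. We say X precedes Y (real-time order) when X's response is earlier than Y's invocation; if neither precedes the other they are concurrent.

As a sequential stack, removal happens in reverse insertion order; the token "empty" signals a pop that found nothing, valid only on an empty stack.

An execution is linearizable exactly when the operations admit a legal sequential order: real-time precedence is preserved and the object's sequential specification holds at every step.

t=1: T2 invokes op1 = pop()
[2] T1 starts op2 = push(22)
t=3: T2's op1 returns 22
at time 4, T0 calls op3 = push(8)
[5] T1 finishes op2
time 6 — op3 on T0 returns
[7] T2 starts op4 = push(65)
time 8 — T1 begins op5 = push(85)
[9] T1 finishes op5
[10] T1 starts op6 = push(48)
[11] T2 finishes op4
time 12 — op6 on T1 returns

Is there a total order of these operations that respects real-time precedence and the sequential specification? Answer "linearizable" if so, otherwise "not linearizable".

one valid linearization: op2, op1, op3, op4, op5, op6
step 1: op2 push(22) — stack <22>
step 2: op1 pop() → 22 — stack <>
step 3: op3 push(8) — stack <8>
step 4: op4 push(65) — stack <8,65>
step 5: op5 push(85) — stack <8,65,85>
step 6: op6 push(48) — stack <8,65,85,48>

linearizable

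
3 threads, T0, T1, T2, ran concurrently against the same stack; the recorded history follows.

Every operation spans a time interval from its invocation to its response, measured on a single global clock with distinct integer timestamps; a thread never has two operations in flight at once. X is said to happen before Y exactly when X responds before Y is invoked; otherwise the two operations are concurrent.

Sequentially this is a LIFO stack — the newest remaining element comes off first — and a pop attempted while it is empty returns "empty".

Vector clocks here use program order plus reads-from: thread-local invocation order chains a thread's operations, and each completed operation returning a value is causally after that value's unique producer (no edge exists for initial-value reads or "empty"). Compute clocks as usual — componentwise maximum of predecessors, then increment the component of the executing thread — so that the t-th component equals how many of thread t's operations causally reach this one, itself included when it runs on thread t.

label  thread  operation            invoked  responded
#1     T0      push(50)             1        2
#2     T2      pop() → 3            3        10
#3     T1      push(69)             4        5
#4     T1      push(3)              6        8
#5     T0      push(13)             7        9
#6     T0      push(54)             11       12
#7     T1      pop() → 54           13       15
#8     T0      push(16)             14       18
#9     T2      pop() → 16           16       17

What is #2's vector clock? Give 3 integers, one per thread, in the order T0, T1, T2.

(0, 2, 1)

#3 (invocation 4): nothing precedes it; T1's component alone gives (0, 1, 0)
#1 (invocation 1): nothing precedes it; T0's component alone gives (1, 0, 0)
invoked at 6, #4 merges VC(#3)=(0, 1, 0) and bumps T1's slot → (0, 2, 0)
invoked at 7, #5 merges VC(#1)=(1, 0, 0) and bumps T0's slot → (2, 0, 0)
invoked at 3, #2 merges VC(#4)=(0, 2, 0) and bumps T2's slot → (0, 2, 1)
invoked at 11, #6 merges VC(#5)=(2, 0, 0) and bumps T0's slot → (3, 0, 0)
invoked at 14, #8 merges VC(#6)=(3, 0, 0) and bumps T0's slot → (4, 0, 0)
invoked at 13, #7 merges VC(#4)=(0, 2, 0), VC(#6)=(3, 0, 0) and bumps T1's slot → (3, 3, 0)
invoked at 16, #9 merges VC(#2)=(0, 2, 1), VC(#8)=(4, 0, 0) and bumps T2's slot → (4, 2, 2)
target: VC(#2) = (0, 2, 1)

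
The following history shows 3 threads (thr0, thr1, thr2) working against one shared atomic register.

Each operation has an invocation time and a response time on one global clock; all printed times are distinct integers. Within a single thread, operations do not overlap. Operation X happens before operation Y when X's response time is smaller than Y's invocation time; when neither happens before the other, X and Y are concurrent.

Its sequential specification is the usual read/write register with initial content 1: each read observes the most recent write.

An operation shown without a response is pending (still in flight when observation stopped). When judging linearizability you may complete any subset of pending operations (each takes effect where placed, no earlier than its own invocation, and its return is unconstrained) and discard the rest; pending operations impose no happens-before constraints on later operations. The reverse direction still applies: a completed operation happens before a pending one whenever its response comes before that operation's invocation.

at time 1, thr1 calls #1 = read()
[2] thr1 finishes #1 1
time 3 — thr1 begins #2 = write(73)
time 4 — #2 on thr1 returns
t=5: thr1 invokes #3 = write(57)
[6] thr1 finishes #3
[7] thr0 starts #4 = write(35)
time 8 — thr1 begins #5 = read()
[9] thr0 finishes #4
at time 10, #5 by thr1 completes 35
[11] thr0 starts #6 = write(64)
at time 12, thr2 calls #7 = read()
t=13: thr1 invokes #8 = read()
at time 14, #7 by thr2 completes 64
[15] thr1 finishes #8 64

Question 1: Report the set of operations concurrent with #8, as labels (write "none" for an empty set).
overlap test against #8 [13,15]: concurrent iff the interval meets 13..15
#1 [1,2]: before
#2 [3,4]: before
#3 [5,6]: before
#4 [7,9]: before
#5 [8,10]: before
#6 [11,…): concurrent
#7 [12,14]: concurrent

#6, #7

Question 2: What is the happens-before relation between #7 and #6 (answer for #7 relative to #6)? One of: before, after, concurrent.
#7 spans [12,14], #6 spans [11,…)
the intervals overlap in both directions

concurrent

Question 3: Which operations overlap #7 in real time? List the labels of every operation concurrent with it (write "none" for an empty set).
#7 runs from 12 to 14; window-overlapping ops are concurrent
#1 [1,2]: before
#2 [3,4]: before
#3 [5,6]: before
#4 [7,9]: before
#5 [8,10]: before
#6 [11,…): concurrent
#8 [13,15]: concurrent

#6, #8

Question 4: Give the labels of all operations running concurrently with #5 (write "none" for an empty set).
concurrent with #5 ([8,10]): every op whose interval crosses 8..10
#1 [1,2]: before
#2 [3,4]: before
#3 [5,6]: before
#4 [7,9]: concurrent
#6 [11,…): after
#7 [12,14]: after
#8 [13,15]: after

#4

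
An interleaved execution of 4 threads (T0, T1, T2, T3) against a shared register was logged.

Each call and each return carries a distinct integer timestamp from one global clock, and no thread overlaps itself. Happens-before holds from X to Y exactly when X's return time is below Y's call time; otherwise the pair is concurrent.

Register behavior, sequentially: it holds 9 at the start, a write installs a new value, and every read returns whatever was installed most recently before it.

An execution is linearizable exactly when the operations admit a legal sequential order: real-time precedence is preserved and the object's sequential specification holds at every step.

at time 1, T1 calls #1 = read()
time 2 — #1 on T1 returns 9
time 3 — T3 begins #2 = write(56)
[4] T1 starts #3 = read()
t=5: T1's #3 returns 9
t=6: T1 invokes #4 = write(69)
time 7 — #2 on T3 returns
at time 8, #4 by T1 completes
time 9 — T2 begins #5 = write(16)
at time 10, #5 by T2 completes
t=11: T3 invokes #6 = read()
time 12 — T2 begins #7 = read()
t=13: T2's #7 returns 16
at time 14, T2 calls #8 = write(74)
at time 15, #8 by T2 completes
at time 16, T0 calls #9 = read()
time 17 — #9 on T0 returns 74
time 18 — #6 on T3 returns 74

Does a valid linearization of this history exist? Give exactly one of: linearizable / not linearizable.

linearizable

one valid linearization: #1, #3, #2, #4, #5, #7, #8, #6, #9
step 1: #1 read() → 9 — value 9
step 2: #3 read() → 9 — value 9
step 3: #2 write(56) — value 56
step 4: #4 write(69) — value 69
step 5: #5 write(16) — value 16
step 6: #7 read() → 16 — value 16
step 7: #8 write(74) — value 74
step 8: #6 read() → 74 — value 74
step 9: #9 read() → 74 — value 74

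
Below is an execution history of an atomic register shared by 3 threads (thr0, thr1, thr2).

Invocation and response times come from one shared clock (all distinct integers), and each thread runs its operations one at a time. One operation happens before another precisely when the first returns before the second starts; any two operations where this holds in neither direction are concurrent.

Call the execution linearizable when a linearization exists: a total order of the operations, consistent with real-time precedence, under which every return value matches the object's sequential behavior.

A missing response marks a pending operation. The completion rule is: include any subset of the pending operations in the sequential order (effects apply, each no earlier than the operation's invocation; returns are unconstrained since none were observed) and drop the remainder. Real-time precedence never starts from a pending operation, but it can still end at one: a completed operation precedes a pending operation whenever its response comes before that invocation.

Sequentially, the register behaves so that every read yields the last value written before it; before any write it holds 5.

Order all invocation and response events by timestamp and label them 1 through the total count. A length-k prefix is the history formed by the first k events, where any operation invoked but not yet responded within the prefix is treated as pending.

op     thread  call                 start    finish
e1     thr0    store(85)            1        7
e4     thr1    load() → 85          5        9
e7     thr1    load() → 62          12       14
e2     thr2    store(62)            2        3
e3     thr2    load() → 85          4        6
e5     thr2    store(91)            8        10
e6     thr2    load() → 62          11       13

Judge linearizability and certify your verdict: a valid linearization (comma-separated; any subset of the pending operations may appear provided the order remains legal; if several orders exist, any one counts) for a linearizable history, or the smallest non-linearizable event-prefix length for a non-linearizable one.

already the first 13 events (up to e6's response at time 13) admit no linearization; the first 12 still do
all 11 real-time-respecting orders fail — 6 completed atomic register operations, no legal replay
every completion of the 1 pending operation (e7) was checked; none linearizes
e.g. e1, e2, e3, e4, e5, e6 (pending dropped): illegal at step 3, since e3 load() → 85 cannot apply there
e.g. e1, e2, e3, e5, e4, e6 (pending dropped): illegal at step 3, since e3 load() → 85 cannot apply there

not linearizable — minimal violating prefix: 13 events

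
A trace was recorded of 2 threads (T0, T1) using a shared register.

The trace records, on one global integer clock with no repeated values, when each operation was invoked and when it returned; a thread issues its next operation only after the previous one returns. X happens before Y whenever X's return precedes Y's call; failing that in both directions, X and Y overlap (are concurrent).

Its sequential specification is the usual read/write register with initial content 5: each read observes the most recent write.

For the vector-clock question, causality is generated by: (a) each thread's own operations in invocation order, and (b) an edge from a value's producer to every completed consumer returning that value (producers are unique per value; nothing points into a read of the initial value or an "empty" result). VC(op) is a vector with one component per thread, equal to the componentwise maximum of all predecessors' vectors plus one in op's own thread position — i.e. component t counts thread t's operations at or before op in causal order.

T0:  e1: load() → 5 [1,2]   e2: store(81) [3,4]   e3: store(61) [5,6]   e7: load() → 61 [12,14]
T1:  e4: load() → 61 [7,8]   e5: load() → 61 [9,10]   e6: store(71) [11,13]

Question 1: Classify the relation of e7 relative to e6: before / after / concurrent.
concurrent

e7 spans [12,14], e6 spans [11,13]
the intervals overlap in both directions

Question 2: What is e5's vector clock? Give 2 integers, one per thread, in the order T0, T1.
(3, 2)

root op e1, invoked 1: fresh clock plus T0's own tick → (1, 0)
e2, invoked 3, takes VC(e1)=(1, 0) under max, adds 1 for T0 → (2, 0)
e3, invoked 5, takes VC(e2)=(2, 0) under max, adds 1 for T0 → (3, 0)
e4, invoked 7, takes VC(e3)=(3, 0) under max, adds 1 for T1 → (3, 1)
e7, invoked 12, takes VC(e3)=(3, 0) under max, adds 1 for T0 → (4, 0)
e5, invoked 9, takes VC(e3)=(3, 0), VC(e4)=(3, 1) under max, adds 1 for T1 → (3, 2)
e6, invoked 11, takes VC(e5)=(3, 2) under max, adds 1 for T1 → (3, 3)
target: VC(e5) = (3, 2)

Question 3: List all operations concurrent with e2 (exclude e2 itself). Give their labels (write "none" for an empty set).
none

overlap test against e2 [3,4]: concurrent iff the interval meets 3..4
e1 [1,2]: before
e3 [5,6]: after
e4 [7,8]: after
e5 [9,10]: after
e6 [11,13]: after
e7 [12,14]: after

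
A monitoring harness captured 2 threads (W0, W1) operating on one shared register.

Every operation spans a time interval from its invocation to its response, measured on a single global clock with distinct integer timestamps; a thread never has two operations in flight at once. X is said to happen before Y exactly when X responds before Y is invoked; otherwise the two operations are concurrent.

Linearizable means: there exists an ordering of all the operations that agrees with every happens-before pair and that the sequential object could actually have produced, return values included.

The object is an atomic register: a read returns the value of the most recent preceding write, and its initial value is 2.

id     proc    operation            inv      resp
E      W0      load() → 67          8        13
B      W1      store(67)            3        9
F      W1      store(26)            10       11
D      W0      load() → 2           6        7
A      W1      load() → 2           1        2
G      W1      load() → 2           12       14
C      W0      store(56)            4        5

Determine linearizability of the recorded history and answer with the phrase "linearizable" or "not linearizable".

not linearizable

through event 6 a valid linearization exists; event 7 (D responding at time 7) ends that
the completed operations (3 total) allow one real-time order; the register replay rejects it
include/drop combinations of the 1 pending operation (B) were all tried; none helps
one such order, A, C, D (pending dropped), breaks at step 3 where D load() → 2 is illegal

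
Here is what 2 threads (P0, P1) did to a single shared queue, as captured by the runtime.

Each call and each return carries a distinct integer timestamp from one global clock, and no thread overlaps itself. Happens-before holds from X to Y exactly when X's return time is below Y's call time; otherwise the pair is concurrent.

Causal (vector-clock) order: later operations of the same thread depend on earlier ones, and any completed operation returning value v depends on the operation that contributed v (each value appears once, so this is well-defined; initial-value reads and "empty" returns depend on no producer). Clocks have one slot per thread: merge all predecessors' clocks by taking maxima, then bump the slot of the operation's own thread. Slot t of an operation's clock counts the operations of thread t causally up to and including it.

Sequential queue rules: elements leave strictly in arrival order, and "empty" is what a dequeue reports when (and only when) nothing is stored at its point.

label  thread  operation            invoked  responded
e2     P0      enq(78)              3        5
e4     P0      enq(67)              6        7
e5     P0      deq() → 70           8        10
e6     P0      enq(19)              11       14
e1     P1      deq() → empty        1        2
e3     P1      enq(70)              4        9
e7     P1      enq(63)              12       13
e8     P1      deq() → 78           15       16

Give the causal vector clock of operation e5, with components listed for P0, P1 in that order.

VC(e1, invoked at 1): no causal predecessors; +1 on P1 → (0, 1)
VC(e2, invoked at 3): no causal predecessors; +1 on P0 → (1, 0)
from VC(e1)=(0, 1), e3 (invoked 4) maxes components and bumps P1 → (0, 2)
from VC(e2)=(1, 0), e4 (invoked 6) maxes components and bumps P0 → (2, 0)
from VC(e3)=(0, 2), e7 (invoked 12) maxes components and bumps P1 → (0, 3)
from VC(e2)=(1, 0), VC(e7)=(0, 3), e8 (invoked 15) maxes components and bumps P1 → (1, 4)
from VC(e3)=(0, 2), VC(e4)=(2, 0), e5 (invoked 8) maxes components and bumps P0 → (3, 2)
from VC(e5)=(3, 2), e6 (invoked 11) maxes components and bumps P0 → (4, 2)
target: VC(e5) = (3, 2)

(3, 2)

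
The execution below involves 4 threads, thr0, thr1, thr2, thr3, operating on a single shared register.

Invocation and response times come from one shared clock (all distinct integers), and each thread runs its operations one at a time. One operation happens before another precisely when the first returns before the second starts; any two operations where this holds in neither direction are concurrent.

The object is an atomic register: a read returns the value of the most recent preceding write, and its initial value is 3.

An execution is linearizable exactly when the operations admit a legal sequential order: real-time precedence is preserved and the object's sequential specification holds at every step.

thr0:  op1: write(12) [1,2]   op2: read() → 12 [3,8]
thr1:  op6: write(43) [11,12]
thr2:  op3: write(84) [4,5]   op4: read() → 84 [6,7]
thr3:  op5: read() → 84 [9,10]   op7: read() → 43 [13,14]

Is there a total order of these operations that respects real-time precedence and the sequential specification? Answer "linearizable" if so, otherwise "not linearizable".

linearizable

one valid linearization: op1, op2, op3, op4, op5, op6, op7
1. op1 write(12), leaving value 12
2. op2 read() → 12, leaving value 12
3. op3 write(84), leaving value 84
4. op4 read() → 84, leaving value 84
5. op5 read() → 84, leaving value 84
6. op6 write(43), leaving value 43
7. op7 read() → 43, leaving value 43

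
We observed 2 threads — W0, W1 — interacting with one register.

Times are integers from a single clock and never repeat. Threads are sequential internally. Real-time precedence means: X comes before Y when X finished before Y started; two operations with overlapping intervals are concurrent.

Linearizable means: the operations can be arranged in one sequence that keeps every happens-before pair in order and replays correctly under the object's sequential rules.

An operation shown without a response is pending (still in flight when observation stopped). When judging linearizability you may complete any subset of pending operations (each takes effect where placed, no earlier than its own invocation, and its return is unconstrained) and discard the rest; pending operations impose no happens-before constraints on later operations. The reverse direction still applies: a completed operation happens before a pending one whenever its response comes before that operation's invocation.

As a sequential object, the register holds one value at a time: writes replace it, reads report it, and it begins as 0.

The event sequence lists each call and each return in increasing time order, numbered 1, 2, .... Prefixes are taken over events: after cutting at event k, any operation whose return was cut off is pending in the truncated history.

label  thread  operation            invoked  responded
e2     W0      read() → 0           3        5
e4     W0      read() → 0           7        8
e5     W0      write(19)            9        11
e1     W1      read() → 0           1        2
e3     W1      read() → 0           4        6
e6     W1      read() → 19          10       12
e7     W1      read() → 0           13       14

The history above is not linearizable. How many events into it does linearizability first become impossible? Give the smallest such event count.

one valid order for events 1..13 is e1, e2, e3, e4, e5, e6:
1. e1 read() → 0, leaving value 0
2. e2 read() → 0, leaving value 0
3. e3 read() → 0, leaving value 0
4. e4 read() → 0, leaving value 0
5. e5 write(19), leaving value 19
6. e6 read() → 19, leaving value 19
once event 14 joins (e7's response, time 14), exhaustive search finds no witness
for example e1, e2, e3, e4, e5, e6, e7 fails at step 7: e7 read() → 0 is not legal there
for example e1, e2, e3, e4, e6, e5, e7 fails at step 5: e6 read() → 19 is not legal there

14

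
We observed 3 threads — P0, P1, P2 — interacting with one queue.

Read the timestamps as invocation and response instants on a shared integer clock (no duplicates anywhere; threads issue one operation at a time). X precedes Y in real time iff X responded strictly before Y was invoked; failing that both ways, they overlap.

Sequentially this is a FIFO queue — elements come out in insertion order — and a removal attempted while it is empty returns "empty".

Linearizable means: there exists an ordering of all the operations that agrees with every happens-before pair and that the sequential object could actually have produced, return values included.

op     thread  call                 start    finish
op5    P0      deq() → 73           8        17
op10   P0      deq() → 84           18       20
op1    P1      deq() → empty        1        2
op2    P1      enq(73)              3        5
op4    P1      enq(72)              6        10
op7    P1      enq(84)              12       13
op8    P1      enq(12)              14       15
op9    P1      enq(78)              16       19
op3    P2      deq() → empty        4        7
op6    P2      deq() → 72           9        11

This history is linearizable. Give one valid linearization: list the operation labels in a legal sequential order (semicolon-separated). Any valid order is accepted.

op1; op3; op2; op4; op5; op6; op7; op8; op9; op10

after step 1 (op1 deq() → empty): queue <>
after step 2 (op3 deq() → empty): queue <>
after step 3 (op2 enq(73)): queue <73>
after step 4 (op4 enq(72)): queue <73,72>
after step 5 (op5 deq() → 73): queue <72>
after step 6 (op6 deq() → 72): queue <>
after step 7 (op7 enq(84)): queue <84>
after step 8 (op8 enq(12)): queue <84,12>
after step 9 (op9 enq(78)): queue <84,12,78>
after step 10 (op10 deq() → 84): queue <12,78>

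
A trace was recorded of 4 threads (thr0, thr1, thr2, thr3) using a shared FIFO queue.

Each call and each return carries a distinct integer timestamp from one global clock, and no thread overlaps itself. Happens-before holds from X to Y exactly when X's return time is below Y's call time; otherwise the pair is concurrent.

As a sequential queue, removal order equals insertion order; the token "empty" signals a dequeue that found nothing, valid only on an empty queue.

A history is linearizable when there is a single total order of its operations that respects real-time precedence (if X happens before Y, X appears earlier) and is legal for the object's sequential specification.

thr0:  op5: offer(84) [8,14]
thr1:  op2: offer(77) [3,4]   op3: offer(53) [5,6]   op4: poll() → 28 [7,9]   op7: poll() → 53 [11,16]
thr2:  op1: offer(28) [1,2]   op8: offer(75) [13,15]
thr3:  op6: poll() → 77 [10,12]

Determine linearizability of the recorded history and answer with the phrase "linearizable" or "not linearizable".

a witness: op1, op2, op3, op4, op5, op6, op7, op8
step 1: op1 offer(28) — queue <28>
step 2: op2 offer(77) — queue <28,77>
step 3: op3 offer(53) — queue <28,77,53>
step 4: op4 poll() → 28 — queue <77,53>
step 5: op5 offer(84) — queue <77,53,84>
step 6: op6 poll() → 77 — queue <53,84>
step 7: op7 poll() → 53 — queue <84>
step 8: op8 offer(75) — queue <84,75>

linearizable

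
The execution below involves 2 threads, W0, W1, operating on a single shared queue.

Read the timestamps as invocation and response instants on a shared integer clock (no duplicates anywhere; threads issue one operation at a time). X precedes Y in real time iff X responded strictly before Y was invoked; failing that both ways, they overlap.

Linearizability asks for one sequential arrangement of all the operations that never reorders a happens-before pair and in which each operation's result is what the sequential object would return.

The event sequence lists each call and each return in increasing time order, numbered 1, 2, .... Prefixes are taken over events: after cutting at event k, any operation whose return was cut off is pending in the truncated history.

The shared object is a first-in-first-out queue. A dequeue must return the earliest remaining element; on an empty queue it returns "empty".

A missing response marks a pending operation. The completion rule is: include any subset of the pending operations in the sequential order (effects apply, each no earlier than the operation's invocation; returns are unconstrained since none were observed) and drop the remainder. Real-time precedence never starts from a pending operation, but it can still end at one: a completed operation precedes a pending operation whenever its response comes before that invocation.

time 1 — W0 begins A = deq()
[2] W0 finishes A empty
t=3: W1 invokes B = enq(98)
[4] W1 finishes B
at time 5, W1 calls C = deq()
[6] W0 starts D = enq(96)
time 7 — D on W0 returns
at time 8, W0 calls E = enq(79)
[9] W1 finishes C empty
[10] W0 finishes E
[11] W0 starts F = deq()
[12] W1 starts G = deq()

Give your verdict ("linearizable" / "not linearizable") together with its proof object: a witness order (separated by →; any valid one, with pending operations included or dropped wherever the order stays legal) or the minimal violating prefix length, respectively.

already the first 9 events (up to C's response at time 9) admit no linearization; the first 8 still do
every one of the 2 real-time-consistent orders over 4 completed queue ops fails the sequential spec
including or dropping the 1 pending operation (E) in any combination fails
for example A, B, C, D (pending dropped) fails at step 3: C deq() → empty is not legal there
for example A, B, D, C (pending dropped) fails at step 4: C deq() → empty is not legal there

not linearizable — minimal violating prefix: 9 events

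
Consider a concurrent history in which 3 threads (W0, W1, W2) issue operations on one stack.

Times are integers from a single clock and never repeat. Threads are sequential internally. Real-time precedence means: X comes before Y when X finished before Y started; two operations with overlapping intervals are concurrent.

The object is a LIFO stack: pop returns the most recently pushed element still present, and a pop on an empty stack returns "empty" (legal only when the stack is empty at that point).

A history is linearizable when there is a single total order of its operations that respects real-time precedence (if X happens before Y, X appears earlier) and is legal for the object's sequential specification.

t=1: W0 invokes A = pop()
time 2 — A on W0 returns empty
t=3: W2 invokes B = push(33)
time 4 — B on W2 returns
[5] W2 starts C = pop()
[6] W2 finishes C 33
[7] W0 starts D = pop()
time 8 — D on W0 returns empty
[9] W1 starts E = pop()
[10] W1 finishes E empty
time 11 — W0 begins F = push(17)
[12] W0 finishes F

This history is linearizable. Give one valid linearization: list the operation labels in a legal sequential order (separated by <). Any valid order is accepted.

after step 1 (A pop() → empty): stack <>
after step 2 (B push(33)): stack <33>
after step 3 (C pop() → 33): stack <>
after step 4 (D pop() → empty): stack <>
after step 5 (E pop() → empty): stack <>
after step 6 (F push(17)): stack <17>

A < B < C < D < E < F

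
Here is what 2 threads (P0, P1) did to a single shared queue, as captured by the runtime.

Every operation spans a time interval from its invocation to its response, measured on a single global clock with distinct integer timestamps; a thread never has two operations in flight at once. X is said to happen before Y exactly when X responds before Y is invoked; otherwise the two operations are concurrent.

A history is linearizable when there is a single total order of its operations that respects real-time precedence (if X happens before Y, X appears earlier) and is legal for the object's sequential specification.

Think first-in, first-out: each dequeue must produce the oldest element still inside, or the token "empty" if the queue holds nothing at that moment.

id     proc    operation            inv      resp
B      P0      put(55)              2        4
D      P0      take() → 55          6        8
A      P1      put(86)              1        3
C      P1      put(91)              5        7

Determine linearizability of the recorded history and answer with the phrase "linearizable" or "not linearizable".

witness order: B, A, C, D
after step 1 (B put(55)): queue <55>
after step 2 (A put(86)): queue <55,86>
after step 3 (C put(91)): queue <55,86,91>
after step 4 (D take() → 55): queue <86,91>

linearizable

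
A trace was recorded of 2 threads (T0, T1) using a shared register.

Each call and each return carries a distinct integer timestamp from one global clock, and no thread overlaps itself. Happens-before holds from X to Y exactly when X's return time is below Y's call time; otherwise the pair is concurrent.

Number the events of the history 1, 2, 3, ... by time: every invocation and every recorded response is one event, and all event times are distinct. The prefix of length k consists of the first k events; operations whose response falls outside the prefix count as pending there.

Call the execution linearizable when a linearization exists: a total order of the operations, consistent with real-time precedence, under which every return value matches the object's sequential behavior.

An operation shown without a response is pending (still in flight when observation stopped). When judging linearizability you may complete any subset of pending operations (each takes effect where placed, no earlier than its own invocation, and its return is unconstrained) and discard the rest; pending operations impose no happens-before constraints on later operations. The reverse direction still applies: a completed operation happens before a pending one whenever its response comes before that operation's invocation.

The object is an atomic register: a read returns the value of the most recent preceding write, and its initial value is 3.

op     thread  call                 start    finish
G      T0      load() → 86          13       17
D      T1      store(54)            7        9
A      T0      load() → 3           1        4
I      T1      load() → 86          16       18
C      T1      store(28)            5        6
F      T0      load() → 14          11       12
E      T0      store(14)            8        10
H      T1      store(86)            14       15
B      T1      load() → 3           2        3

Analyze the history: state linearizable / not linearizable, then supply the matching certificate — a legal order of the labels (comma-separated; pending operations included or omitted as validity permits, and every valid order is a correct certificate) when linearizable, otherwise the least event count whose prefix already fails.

step 1: A load() → 3 — value 3
step 2: B load() → 3 — value 3
step 3: C store(28) — value 28
step 4: D store(54) — value 54
step 5: E store(14) — value 14
step 6: F load() → 14 — value 14
step 7: H store(86) — value 86
step 8: G load() → 86 — value 86
step 9: I load() → 86 — value 86

linearizable — witness: A, B, C, D, E, F, H, G, I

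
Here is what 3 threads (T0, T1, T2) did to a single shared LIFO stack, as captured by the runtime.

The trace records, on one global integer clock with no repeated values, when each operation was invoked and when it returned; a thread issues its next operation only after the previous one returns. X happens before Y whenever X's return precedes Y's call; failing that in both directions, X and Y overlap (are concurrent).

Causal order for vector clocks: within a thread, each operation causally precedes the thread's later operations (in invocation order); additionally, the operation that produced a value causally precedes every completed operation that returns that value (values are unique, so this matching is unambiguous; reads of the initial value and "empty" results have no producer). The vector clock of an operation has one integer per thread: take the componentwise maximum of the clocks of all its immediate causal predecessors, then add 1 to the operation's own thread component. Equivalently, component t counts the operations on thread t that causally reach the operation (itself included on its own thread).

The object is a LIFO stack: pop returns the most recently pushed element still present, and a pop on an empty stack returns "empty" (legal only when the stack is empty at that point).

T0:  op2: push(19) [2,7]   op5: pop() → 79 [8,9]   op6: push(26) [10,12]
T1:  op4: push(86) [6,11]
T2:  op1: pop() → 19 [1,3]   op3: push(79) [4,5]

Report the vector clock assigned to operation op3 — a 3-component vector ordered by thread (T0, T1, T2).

(1, 0, 2)

no predecessors for op4 (invoked 6): T1 increments from zero → (0, 1, 0)
no predecessors for op2 (invoked 2): T0 increments from zero → (1, 0, 0)
VC(op1, invoked at 1): max of VC(op2)=(1, 0, 0), then +1 on thread T2 → (1, 0, 1)
VC(op3, invoked at 4): max of VC(op1)=(1, 0, 1), then +1 on thread T2 → (1, 0, 2)
VC(op5, invoked at 8): max of VC(op2)=(1, 0, 0), VC(op3)=(1, 0, 2), then +1 on thread T0 → (2, 0, 2)
VC(op6, invoked at 10): max of VC(op5)=(2, 0, 2), then +1 on thread T0 → (3, 0, 2)
target: VC(op3) = (1, 0, 2)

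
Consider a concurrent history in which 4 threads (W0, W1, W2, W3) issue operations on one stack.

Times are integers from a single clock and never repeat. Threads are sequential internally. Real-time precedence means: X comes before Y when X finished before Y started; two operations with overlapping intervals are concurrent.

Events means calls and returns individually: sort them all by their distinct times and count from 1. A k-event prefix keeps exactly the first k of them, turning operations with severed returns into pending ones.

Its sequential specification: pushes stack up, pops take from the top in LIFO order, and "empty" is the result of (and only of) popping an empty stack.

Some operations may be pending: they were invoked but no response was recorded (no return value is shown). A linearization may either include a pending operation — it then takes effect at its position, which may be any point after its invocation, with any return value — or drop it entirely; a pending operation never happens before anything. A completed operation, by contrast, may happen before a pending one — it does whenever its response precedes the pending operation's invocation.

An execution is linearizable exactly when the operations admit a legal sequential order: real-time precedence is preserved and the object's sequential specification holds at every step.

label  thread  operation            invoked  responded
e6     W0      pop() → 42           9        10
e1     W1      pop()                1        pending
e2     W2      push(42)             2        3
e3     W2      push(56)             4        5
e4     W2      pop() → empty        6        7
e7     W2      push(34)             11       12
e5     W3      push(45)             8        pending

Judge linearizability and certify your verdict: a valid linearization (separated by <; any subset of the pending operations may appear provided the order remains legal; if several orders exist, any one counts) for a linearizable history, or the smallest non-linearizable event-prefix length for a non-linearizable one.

not linearizable — minimal violating prefix: 7 events

events 1..6 are fine; event 7 — the response of e4 at time 7 — makes the prefix non-linearizable
one real-time candidate order over the 3 completed operations — the stack replay rejects it
no escape via the 1 pending operation (e1): every completion choice fails
one such order, e2, e3, e4 (pending dropped), breaks at step 3 where e4 pop() → empty is illegal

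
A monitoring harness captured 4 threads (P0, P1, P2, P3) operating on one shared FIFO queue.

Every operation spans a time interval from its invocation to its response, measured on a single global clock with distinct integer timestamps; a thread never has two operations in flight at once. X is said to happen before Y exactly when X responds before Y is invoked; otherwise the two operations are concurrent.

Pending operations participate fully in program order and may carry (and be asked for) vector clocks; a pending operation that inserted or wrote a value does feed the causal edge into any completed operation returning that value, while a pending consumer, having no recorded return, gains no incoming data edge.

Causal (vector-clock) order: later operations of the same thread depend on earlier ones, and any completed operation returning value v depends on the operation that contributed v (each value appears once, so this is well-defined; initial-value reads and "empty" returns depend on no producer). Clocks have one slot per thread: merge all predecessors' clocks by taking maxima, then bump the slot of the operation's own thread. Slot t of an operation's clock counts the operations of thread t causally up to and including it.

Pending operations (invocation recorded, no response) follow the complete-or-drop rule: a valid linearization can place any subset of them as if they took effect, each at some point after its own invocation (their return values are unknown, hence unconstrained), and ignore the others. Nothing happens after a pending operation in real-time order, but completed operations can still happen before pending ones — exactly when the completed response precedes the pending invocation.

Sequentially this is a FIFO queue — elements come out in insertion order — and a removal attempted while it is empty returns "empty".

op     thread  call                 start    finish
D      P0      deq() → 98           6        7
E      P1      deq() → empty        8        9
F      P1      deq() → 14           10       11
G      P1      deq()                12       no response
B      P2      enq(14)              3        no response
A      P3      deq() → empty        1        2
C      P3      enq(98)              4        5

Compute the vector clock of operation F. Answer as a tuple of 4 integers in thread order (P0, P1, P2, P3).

(0, 2, 1, 0)

A (invocation 1): nothing precedes it; P3's component alone gives (0, 0, 0, 1)
B (invocation 3): nothing precedes it; P2's component alone gives (0, 0, 1, 0)
E (invocation 8): nothing precedes it; P1's component alone gives (0, 1, 0, 0)
VC(C, invoked at 4): max of VC(A)=(0, 0, 0, 1), then +1 on thread P3 → (0, 0, 0, 2)
VC(F, invoked at 10): max of VC(B)=(0, 0, 1, 0), VC(E)=(0, 1, 0, 0), then +1 on thread P1 → (0, 2, 1, 0)
VC(D, invoked at 6): max of VC(C)=(0, 0, 0, 2), then +1 on thread P0 → (1, 0, 0, 2)
VC(G, invoked at 12): max of VC(F)=(0, 2, 1, 0), then +1 on thread P1 → (0, 3, 1, 0)
target: VC(F) = (0, 2, 1, 0)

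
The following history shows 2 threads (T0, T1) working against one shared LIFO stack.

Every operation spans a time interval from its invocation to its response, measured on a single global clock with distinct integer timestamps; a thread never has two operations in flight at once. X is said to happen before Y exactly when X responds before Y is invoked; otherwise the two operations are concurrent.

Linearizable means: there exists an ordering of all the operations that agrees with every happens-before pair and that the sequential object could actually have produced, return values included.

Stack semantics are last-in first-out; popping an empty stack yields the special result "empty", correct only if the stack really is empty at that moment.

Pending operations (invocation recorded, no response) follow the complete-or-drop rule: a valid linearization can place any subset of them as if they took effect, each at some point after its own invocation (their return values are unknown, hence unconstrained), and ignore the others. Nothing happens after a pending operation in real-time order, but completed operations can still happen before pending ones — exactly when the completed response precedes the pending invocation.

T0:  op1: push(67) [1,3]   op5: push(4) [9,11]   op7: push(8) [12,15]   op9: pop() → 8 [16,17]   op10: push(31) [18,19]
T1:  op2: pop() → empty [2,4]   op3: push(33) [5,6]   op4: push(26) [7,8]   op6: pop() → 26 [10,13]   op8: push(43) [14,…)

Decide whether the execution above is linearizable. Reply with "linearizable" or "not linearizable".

linearizable

one valid linearization: op2, op1, op3, op4, op6, op5, op7, op9, op8, op10
after step 1 (op2 pop() → empty): stack <>
after step 2 (op1 push(67)): stack <67>
after step 3 (op3 push(33)): stack <67,33>
after step 4 (op4 push(26)): stack <67,33,26>
after step 5 (op6 pop() → 26): stack <67,33>
after step 6 (op5 push(4)): stack <67,33,4>
after step 7 (op7 push(8)): stack <67,33,4,8>
after step 8 (op9 pop() → 8): stack <67,33,4>
after step 9 (op8 push(43) (pending, included)): stack <67,33,4,43>
after step 10 (op10 push(31)): stack <67,33,4,43,31>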